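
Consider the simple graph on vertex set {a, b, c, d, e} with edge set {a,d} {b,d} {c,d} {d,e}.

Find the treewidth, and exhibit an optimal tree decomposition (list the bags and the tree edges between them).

Every bag has size at most 2, so the width is 2 − 1 = 1 and tw(G) ≤ 1. G has an edge, so its treewidth is at least 1. Therefore the treewidth is 1.

Treewidth 1.
Bags: B1 = {a, d}  B2 = {c, d}  B3 = {b, d}  B4 = {d, e}
Tree: B1–B2, B1–B3, B1–B4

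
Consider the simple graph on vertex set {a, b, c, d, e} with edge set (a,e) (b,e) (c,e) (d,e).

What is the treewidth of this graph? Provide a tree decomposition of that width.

Treewidth 1.
One optimal decomposition is:
Bags: B1 = {d, e}  B2 = {c, e}  B3 = {b, e}  B4 = {a, e}
Tree: B1–B2, B1–B3, B1–B4

Every bag has size at most 2, so the width is 2 − 1 = 1 and tw(G) ≤ 1. Any graph with an edge has treewidth ≥ 1, and G has the edge e–d. Hence tw(G) = 1 exactly.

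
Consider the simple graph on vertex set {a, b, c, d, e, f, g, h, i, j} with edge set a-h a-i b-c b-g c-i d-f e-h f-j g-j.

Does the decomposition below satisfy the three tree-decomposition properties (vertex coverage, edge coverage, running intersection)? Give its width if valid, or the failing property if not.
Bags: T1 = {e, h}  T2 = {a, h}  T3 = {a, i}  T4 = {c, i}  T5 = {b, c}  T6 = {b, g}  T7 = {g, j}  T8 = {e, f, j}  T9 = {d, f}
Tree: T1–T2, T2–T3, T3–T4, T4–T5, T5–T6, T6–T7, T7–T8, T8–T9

A tree decomposition must satisfy three properties: every vertex lies in some bag; for every edge, both endpoints lie together in some bag; and for every vertex, the bags containing it form a connected subtree. Here bags containing vertex e are not connected in the tree, so the decomposition is invalid.

No — bags containing vertex e are not connected in the tree.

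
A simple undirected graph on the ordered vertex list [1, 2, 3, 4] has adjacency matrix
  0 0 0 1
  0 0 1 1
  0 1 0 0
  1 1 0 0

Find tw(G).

A width-1 tree decomposition is:
Bags: B1 = {2, 3}  B2 = {2, 4}  B3 = {1, 4}
Tree: B1–B2, B2–B3
Each bag holds 2 vertices, so the decomposition has width 1, which upper-bounds the treewidth. G has an edge, so its treewidth is at least 1. The upper and lower bounds meet at 1, so that is the treewidth.

1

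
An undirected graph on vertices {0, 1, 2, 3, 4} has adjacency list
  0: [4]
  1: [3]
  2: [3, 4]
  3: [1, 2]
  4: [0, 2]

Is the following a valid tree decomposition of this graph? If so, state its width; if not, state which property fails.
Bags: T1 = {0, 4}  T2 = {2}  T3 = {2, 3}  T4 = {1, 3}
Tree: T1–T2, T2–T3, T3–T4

A tree decomposition must satisfy three properties: every vertex lies in some bag; for every edge, both endpoints lie together in some bag; and for every vertex, the bags containing it form a connected subtree. Here edge (4,2) lies in no bag, so the decomposition is invalid.

No — edge (4,2) lies in no bag.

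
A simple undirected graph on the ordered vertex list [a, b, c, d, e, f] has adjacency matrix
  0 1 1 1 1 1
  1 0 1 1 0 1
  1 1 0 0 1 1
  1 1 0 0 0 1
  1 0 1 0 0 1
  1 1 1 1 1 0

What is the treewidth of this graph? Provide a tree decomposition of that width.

Treewidth 3.
Bags: B1 = {a, b, c, f}  B2 = {a, b, d, f}  B3 = {a, c, e, f}
Tree: B1–B2, B1–B3

Each bag holds 4 vertices, so the decomposition has width 3, which upper-bounds the treewidth. For the lower bound, the 4 vertices {a, b, d, f} are pairwise adjacent, and any tree decomposition puts a clique entirely inside one bag — forcing width ≥ 3. Therefore the treewidth is 3.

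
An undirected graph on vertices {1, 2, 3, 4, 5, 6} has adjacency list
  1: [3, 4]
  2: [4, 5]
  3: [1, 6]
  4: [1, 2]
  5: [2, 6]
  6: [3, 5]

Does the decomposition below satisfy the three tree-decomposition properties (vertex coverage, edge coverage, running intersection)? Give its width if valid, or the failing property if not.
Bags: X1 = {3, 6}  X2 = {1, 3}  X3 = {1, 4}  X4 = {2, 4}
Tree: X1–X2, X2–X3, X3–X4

A tree decomposition must satisfy three properties: every vertex lies in some bag; for every edge, both endpoints lie together in some bag; and for every vertex, the bags containing it form a connected subtree. Here vertex 5 appears in no bag, so the decomposition is invalid.

No — vertex 5 appears in no bag.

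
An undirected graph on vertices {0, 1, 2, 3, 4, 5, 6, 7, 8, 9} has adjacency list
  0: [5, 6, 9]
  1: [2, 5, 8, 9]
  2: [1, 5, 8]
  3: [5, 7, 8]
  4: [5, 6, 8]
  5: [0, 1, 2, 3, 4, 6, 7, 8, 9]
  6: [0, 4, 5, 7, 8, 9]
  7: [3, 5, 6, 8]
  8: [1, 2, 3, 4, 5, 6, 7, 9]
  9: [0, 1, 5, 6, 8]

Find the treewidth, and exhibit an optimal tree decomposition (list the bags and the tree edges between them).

Treewidth 3.
Bags: B1 = {4, 5, 6, 8}  B2 = {5, 6, 8, 9}  B3 = {1, 5, 8, 9}  B4 = {5, 6, 7, 8}  B5 = {3, 5, 7, 8}  B6 = {0, 5, 6, 9}  B7 = {1, 2, 5, 8}
Tree: B1–B2, B2–B3, B2–B4, B4–B5, B2–B6, B3–B7

Each bag holds 4 vertices, so the decomposition has width 3, which upper-bounds the treewidth. For the lower bound, the 4 vertices {0, 5, 6, 9} are pairwise adjacent, and any tree decomposition puts a clique entirely inside one bag — forcing width ≥ 3. Hence tw(G) = 3 exactly.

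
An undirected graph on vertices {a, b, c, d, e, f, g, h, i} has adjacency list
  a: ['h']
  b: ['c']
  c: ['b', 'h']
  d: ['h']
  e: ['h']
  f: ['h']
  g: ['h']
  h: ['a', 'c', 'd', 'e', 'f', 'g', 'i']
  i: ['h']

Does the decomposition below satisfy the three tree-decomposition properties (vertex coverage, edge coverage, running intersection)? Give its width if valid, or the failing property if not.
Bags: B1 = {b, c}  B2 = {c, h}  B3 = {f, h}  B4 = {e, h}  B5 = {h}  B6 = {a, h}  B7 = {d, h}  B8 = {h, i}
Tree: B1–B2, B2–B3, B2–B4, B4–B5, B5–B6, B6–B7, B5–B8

A tree decomposition must satisfy three properties: every vertex lies in some bag; for every edge, both endpoints lie together in some bag; and for every vertex, the bags containing it form a connected subtree. Here vertex g appears in no bag, so the decomposition is invalid.

No — vertex g appears in no bag.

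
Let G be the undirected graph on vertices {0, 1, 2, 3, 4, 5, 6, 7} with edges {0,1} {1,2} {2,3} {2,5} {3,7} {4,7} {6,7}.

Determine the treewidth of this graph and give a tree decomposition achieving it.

The largest bag has 2 vertices, giving width 1; this decomposition certifies tw(G) ≤ 1. G has an edge, so its treewidth is at least 1. Hence tw(G) = 1 exactly.

Treewidth 1.
One such decomposition:
Bags: B1 = {6, 7}  B2 = {3, 7}  B3 = {4, 7}  B4 = {2, 3}  B5 = {1, 2}  B6 = {0, 1}  B7 = {2, 5}
Tree: B1–B2, B2–B3, B2–B4, B4–B5, B5–B6, B4–B7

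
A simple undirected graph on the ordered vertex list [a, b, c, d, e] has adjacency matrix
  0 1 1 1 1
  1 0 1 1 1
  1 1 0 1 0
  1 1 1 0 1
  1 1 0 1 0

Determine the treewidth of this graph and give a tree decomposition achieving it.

Treewidth 3.
Bags: B1 = {a, b, d, e}  B2 = {a, b, c, d}
Tree: B1–B2

Each bag holds 4 vertices, so the decomposition has width 3, which upper-bounds the treewidth. Conversely, {a, b, d, e} is a clique of size 4, and the vertices of any clique must share a bag in every tree decomposition; so some bag has ≥ 4 vertices and tw(G) ≥ 3. The upper and lower bounds meet at 3, so that is the treewidth.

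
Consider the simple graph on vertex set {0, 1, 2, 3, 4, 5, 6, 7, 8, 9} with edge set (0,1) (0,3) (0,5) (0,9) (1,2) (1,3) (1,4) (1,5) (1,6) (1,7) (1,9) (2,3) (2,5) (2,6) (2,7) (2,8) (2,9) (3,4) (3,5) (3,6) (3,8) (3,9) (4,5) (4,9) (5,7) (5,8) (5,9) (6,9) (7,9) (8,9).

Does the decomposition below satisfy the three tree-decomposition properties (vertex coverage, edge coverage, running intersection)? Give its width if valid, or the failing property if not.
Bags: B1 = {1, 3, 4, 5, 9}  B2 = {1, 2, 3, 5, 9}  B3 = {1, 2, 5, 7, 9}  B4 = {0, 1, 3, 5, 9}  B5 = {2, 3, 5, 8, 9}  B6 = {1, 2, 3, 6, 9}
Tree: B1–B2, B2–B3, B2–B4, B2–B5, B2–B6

Checking the three conditions: (i) the bags cover all of {0, 1, 2, 3, 4, 5, 6, 7, 8, 9}; (ii) for each edge, some bag contains both endpoints; (iii) the bags containing any fixed vertex form a subtree. All hold, so the decomposition is valid with width 5 − 1 = 4.

Yes; width 4.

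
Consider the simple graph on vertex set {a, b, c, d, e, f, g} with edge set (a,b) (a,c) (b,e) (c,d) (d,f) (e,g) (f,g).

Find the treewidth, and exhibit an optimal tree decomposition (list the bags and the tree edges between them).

The largest bag has 3 vertices, giving width 2; this decomposition certifies tw(G) ≤ 2. Since c–d–f–g–e–b–a–c is a cycle in G, G is not acyclic. Forests are exactly the graphs of treewidth ≤ 1, so tw(G) ≥ 2. Combining the bounds, tw(G) = 2.

Treewidth 2.
Bags: B1 = {c, d, f}  B2 = {c, f, g}  B3 = {c, e, g}  B4 = {b, c, e}  B5 = {a, b, c}
Tree: B1–B2, B2–B3, B3–B4, B4–B5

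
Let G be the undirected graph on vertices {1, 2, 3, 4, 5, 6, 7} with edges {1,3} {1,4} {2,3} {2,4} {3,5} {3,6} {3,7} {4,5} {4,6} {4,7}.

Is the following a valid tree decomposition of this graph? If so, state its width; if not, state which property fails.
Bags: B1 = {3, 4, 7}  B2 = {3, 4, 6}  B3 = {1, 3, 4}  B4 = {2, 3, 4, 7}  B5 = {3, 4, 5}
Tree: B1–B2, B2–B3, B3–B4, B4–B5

A tree decomposition must satisfy three properties: every vertex lies in some bag; for every edge, both endpoints lie together in some bag; and for every vertex, the bags containing it form a connected subtree. Here bags containing vertex 7 are not connected in the tree, so the decomposition is invalid.

No — bags containing vertex 7 are not connected in the tree.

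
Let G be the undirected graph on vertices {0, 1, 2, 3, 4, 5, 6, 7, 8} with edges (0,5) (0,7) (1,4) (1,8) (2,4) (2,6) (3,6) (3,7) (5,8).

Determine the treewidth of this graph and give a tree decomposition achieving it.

The largest bag has 3 vertices, giving width 2; this decomposition certifies tw(G) ≤ 2. Since 3–6–2–4–1–8–5–0–7–3 is a cycle in G, G is not acyclic. Forests are exactly the graphs of treewidth ≤ 1, so tw(G) ≥ 2. Therefore the treewidth is 2.

Treewidth 2.
One such decomposition:
Bags: B1 = {2, 3, 6}  B2 = {2, 3, 4}  B3 = {1, 3, 4}  B4 = {1, 3, 8}  B5 = {3, 5, 8}  B6 = {0, 3, 5}  B7 = {0, 3, 7}
Tree: B1–B2, B2–B3, B3–B4, B4–B5, B5–B6, B6–B7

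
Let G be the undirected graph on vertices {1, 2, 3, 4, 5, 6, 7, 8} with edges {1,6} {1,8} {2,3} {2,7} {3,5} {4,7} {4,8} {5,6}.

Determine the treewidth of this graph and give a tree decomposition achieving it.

Every bag has size at most 3, so the width is 3 − 1 = 2 and tw(G) ≤ 2. The edges 8–1–6–5–3–2–7–4–8 form a cycle, so G is not a tree and its treewidth is at least 2. Hence tw(G) = 2 exactly.

Treewidth 2.
Bags: B1 = {1, 6, 8}  B2 = {5, 6, 8}  B3 = {3, 5, 8}  B4 = {2, 3, 8}  B5 = {2, 7, 8}  B6 = {4, 7, 8}
Tree: B1–B2, B2–B3, B3–B4, B4–B5, B5–B6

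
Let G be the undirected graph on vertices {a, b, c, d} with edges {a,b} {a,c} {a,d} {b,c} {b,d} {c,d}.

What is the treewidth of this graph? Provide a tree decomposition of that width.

A single bag containing all 4 vertices is trivially a valid decomposition of width 3. On the other hand G contains the 4-clique {a, b, c, d}. A clique must lie in a single bag of any decomposition, so no decomposition can have width below 3. Hence tw(G) = 3 exactly.

Treewidth 3.
One optimal decomposition is:
Bags: B1 = {a, b, c, d}
Tree: (single bag)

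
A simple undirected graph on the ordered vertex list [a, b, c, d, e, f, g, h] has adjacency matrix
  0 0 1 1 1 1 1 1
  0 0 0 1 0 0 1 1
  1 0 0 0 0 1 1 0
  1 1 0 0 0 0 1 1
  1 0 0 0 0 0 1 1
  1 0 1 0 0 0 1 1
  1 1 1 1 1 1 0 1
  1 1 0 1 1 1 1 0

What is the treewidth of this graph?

A width-3 tree decomposition is:
Bags: B1 = {a, c, f, g}  B2 = {a, f, g, h}  B3 = {a, d, g, h}  B4 = {b, d, g, h}  B5 = {a, e, g, h}
Tree: B1–B2, B2–B3, B3–B4, B3–B5
The largest bag has 4 vertices, giving width 3; this decomposition certifies tw(G) ≤ 3. For the lower bound, the 4 vertices {a, d, g, h} are pairwise adjacent, and any tree decomposition puts a clique entirely inside one bag — forcing width ≥ 3. The upper and lower bounds meet at 3, so that is the treewidth.

3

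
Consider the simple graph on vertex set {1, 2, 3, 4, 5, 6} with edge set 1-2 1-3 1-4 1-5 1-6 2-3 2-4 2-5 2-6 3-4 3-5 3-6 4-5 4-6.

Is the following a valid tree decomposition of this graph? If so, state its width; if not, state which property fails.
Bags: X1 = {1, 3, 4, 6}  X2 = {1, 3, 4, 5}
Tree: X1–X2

No — vertex 2 appears in no bag.

A tree decomposition must satisfy three properties: every vertex lies in some bag; for every edge, both endpoints lie together in some bag; and for every vertex, the bags containing it form a connected subtree. Here vertex 2 appears in no bag, so the decomposition is invalid.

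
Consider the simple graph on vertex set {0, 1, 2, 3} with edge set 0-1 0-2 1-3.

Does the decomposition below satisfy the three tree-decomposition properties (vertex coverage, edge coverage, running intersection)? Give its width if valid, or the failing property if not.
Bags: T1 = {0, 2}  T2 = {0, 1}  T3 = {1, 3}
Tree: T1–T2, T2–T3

Every vertex of G appears in some bag (union = {0, 1, 2, 3}); every edge is covered by a bag; and for each vertex v the set of bags containing v is connected in the bag tree. The decomposition is therefore valid. The largest bag has 2 vertices, so the width is 1.

Yes; width 1.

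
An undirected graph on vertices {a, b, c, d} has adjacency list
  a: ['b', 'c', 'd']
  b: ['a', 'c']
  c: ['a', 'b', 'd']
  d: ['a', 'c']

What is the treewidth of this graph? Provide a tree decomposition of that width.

Every bag has size at most 3, so the width is 3 − 1 = 2 and tw(G) ≤ 2. Conversely, {a, c, d} is a clique of size 3, and the vertices of any clique must share a bag in every tree decomposition; so some bag has ≥ 3 vertices and tw(G) ≥ 2. Hence tw(G) = 2 exactly.

Treewidth 2.
Bags: B1 = {a, b, c}  B2 = {a, c, d}
Tree: B1–B2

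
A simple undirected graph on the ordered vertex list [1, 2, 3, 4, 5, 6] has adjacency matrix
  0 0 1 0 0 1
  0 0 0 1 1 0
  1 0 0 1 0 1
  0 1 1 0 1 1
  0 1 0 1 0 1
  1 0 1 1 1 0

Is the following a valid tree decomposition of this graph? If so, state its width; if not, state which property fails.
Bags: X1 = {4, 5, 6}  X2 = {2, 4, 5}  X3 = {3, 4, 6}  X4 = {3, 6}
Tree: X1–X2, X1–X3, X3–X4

A tree decomposition must satisfy three properties: every vertex lies in some bag; for every edge, both endpoints lie together in some bag; and for every vertex, the bags containing it form a connected subtree. Here vertex 1 appears in no bag, so the decomposition is invalid.

No — vertex 1 appears in no bag.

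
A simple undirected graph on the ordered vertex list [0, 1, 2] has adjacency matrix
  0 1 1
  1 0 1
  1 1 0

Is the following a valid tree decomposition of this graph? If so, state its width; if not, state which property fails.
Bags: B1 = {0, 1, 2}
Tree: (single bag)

Yes; width 2.

Vertex coverage: the bags together contain {0, 1, 2}, the full vertex set. Edge coverage: each edge of G has both endpoints in at least one bag. Running intersection: for every vertex, the bags containing it form a connected subtree. All three properties hold, so this is a valid tree decomposition of width max|bag| − 1 = 2, and hence tw(G) ≤ 2.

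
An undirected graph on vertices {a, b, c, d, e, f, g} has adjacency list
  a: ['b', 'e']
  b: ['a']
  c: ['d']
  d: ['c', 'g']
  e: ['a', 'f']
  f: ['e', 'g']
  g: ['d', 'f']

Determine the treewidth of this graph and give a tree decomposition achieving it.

Each bag holds 2 vertices, so the decomposition has width 1, which upper-bounds the treewidth. G has an edge, so its treewidth is at least 1. Hence tw(G) = 1 exactly.

Treewidth 1.
One optimal decomposition is:
Bags: B1 = {c, d}  B2 = {d, g}  B3 = {f, g}  B4 = {e, f}  B5 = {a, e}  B6 = {a, b}
Tree: B1–B2, B2–B3, B3–B4, B4–B5, B5–B6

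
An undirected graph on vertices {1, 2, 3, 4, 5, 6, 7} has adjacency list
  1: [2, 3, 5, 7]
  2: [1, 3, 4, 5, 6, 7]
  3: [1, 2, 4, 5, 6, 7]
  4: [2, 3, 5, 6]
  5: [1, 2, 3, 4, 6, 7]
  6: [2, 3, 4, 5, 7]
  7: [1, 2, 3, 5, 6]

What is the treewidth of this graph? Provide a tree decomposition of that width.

Each bag holds 5 vertices, so the decomposition has width 4, which upper-bounds the treewidth. For the lower bound, the 5 vertices {1, 2, 3, 5, 7} are pairwise adjacent, and any tree decomposition puts a clique entirely inside one bag — forcing width ≥ 4. Combining the bounds, tw(G) = 4.

Treewidth 4.
One such decomposition:
Bags: B1 = {2, 3, 4, 5, 6}  B2 = {2, 3, 5, 6, 7}  B3 = {1, 2, 3, 5, 7}
Tree: B1–B2, B2–B3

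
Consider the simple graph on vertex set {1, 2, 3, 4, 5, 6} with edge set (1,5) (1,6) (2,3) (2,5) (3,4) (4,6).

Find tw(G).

2

A width-2 tree decomposition is:
Bags: B1 = {3, 4, 6}  B2 = {1, 3, 6}  B3 = {1, 3, 5}  B4 = {2, 3, 5}
Tree: B1–B2, B2–B3, B3–B4
The largest bag has 3 vertices, giving width 2; this decomposition certifies tw(G) ≤ 2. The edges 3–4–6–1–5–2–3 form a cycle, so G is not a tree and its treewidth is at least 2. Hence tw(G) = 2 exactly.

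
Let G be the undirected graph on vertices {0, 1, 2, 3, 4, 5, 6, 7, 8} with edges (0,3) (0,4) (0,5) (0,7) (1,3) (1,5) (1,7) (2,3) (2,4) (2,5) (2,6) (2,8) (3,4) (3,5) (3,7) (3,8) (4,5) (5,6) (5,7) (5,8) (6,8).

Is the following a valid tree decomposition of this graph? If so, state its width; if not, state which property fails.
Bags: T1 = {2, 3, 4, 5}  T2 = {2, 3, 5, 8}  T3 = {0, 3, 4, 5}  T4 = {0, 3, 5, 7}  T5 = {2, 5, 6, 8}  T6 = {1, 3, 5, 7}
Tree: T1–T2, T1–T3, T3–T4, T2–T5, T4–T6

Vertex coverage: the bags together contain {0, 1, 2, 3, 4, 5, 6, 7, 8}, the full vertex set. Edge coverage: each edge of G has both endpoints in at least one bag. Running intersection: for every vertex, the bags containing it form a connected subtree. All three properties hold, so this is a valid tree decomposition of width max|bag| − 1 = 3, and hence tw(G) ≤ 3.

Yes; width 3.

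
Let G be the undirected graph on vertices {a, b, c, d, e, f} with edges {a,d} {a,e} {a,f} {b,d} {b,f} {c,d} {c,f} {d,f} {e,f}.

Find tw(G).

A width-2 tree decomposition is:
Bags: B1 = {a, d, f}  B2 = {c, d, f}  B3 = {a, e, f}  B4 = {b, d, f}
Tree: B1–B2, B1–B3, B1–B4
Each bag holds 3 vertices, so the decomposition has width 2, which upper-bounds the treewidth. For the lower bound, the 3 vertices {c, d, f} are pairwise adjacent, and any tree decomposition puts a clique entirely inside one bag — forcing width ≥ 2. The upper and lower bounds meet at 2, so that is the treewidth.

2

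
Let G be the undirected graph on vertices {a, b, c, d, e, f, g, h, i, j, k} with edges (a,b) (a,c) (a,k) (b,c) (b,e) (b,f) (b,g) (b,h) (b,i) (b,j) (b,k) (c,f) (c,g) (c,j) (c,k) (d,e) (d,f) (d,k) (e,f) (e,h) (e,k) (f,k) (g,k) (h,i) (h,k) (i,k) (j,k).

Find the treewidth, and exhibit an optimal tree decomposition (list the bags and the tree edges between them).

Treewidth 3.
One optimal decomposition is:
Bags: B1 = {a, b, c, k}  B2 = {b, c, f, k}  B3 = {b, c, g, k}  B4 = {b, e, f, k}  B5 = {d, e, f, k}  B6 = {b, e, h, k}  B7 = {b, c, j, k}  B8 = {b, h, i, k}
Tree: B1–B2, B2–B3, B2–B4, B4–B5, B4–B6, B2–B7, B6–B8

Each bag holds 4 vertices, so the decomposition has width 3, which upper-bounds the treewidth. For the lower bound, the 4 vertices {d, e, f, k} are pairwise adjacent, and any tree decomposition puts a clique entirely inside one bag — forcing width ≥ 3. The upper and lower bounds meet at 3, so that is the treewidth.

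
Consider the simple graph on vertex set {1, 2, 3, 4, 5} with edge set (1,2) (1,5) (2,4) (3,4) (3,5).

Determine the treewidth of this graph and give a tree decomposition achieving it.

Every bag has size at most 3, so the width is 3 − 1 = 2 and tw(G) ≤ 2. For the lower bound, G contains the cycle 5–1–2–4–3–5, so G is not a forest; only forests have treewidth ≤ 1, hence tw(G) ≥ 2. Therefore the treewidth is 2.

Treewidth 2.
Bags: B1 = {1, 2, 5}  B2 = {2, 4, 5}  B3 = {3, 4, 5}
Tree: B1–B2, B2–B3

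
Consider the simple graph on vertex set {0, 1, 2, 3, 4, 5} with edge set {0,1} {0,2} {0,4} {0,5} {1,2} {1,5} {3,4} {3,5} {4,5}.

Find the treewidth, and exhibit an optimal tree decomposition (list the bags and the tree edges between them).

Each bag holds 3 vertices, so the decomposition has width 2, which upper-bounds the treewidth. For the lower bound, the 3 vertices {0, 1, 2} are pairwise adjacent, and any tree decomposition puts a clique entirely inside one bag — forcing width ≥ 2. Therefore the treewidth is 2.

Treewidth 2.
One such decomposition:
Bags: B1 = {0, 1, 5}  B2 = {0, 4, 5}  B3 = {3, 4, 5}  B4 = {0, 1, 2}
Tree: B1–B2, B2–B3, B1–B4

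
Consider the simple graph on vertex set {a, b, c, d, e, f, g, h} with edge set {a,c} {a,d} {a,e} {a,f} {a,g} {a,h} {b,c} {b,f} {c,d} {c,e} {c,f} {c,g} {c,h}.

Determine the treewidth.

A width-2 tree decomposition is:
Bags: B1 = {a, c, f}  B2 = {b, c, f}  B3 = {a, c, d}  B4 = {a, c, e}  B5 = {a, c, h}  B6 = {a, c, g}
Tree: B1–B2, B1–B3, B1–B4, B4–B5, B5–B6
Each bag holds 3 vertices, so the decomposition has width 2, which upper-bounds the treewidth. Conversely, {a, c, d} is a clique of size 3, and the vertices of any clique must share a bag in every tree decomposition; so some bag has ≥ 3 vertices and tw(G) ≥ 2. Combining the bounds, tw(G) = 2.

2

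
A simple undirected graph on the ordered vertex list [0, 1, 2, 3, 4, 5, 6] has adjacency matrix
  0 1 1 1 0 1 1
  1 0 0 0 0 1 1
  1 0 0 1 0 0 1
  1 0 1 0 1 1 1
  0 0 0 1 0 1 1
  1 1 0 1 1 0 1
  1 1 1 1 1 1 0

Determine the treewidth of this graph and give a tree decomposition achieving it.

Treewidth 3.
One optimal decomposition is:
Bags: B1 = {0, 3, 5, 6}  B2 = {0, 2, 3, 6}  B3 = {3, 4, 5, 6}  B4 = {0, 1, 5, 6}
Tree: B1–B2, B1–B3, B1–B4

Every bag has size at most 4, so the width is 4 − 1 = 3 and tw(G) ≤ 3. For the lower bound, the 4 vertices {0, 1, 5, 6} are pairwise adjacent, and any tree decomposition puts a clique entirely inside one bag — forcing width ≥ 3. Hence tw(G) = 3 exactly.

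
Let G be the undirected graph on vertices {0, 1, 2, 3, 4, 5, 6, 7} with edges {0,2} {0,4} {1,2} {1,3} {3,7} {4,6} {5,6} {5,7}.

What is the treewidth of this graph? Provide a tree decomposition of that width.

Each bag holds 3 vertices, so the decomposition has width 2, which upper-bounds the treewidth. For the lower bound, G contains the cycle 5–6–4–0–2–1–3–7–5, so G is not a forest; only forests have treewidth ≤ 1, hence tw(G) ≥ 2. Therefore the treewidth is 2.

Treewidth 2.
Bags: B1 = {4, 5, 6}  B2 = {0, 4, 5}  B3 = {0, 2, 5}  B4 = {1, 2, 5}  B5 = {1, 3, 5}  B6 = {3, 5, 7}
Tree: B1–B2, B2–B3, B3–B4, B4–B5, B5–B6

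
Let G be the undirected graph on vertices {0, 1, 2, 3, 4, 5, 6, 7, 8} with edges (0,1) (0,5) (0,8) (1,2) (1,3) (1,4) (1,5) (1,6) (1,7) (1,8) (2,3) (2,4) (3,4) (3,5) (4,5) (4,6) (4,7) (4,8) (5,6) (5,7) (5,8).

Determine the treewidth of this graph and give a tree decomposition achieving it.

Each bag holds 4 vertices, so the decomposition has width 3, which upper-bounds the treewidth. For the lower bound, the 4 vertices {0, 1, 5, 8} are pairwise adjacent, and any tree decomposition puts a clique entirely inside one bag — forcing width ≥ 3. Hence tw(G) = 3 exactly.

Treewidth 3.
One optimal decomposition is:
Bags: B1 = {1, 4, 5, 8}  B2 = {0, 1, 5, 8}  B3 = {1, 4, 5, 6}  B4 = {1, 3, 4, 5}  B5 = {1, 2, 3, 4}  B6 = {1, 4, 5, 7}
Tree: B1–B2, B1–B3, B1–B4, B4–B5, B1–B6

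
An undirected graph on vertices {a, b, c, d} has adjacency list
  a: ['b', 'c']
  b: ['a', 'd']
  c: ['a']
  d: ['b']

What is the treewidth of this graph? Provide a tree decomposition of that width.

The largest bag has 2 vertices, giving width 1; this decomposition certifies tw(G) ≤ 1. Any graph with an edge has treewidth ≥ 1, and G has the edge c–a. Therefore the treewidth is 1.

Treewidth 1.
One optimal decomposition is:
Bags: B1 = {a, c}  B2 = {a, b}  B3 = {b, d}
Tree: B1–B2, B2–B3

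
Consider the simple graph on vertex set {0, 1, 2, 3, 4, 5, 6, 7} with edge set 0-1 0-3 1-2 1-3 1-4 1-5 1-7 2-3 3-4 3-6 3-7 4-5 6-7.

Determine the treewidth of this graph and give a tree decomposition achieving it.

Treewidth 2.
One optimal decomposition is:
Bags: B1 = {1, 3, 4}  B2 = {1, 2, 3}  B3 = {1, 3, 7}  B4 = {0, 1, 3}  B5 = {3, 6, 7}  B6 = {1, 4, 5}
Tree: B1–B2, B2–B3, B3–B4, B3–B5, B1–B6

The largest bag has 3 vertices, giving width 2; this decomposition certifies tw(G) ≤ 2. Conversely, {0, 1, 3} is a clique of size 3, and the vertices of any clique must share a bag in every tree decomposition; so some bag has ≥ 3 vertices and tw(G) ≥ 2. The upper and lower bounds meet at 2, so that is the treewidth.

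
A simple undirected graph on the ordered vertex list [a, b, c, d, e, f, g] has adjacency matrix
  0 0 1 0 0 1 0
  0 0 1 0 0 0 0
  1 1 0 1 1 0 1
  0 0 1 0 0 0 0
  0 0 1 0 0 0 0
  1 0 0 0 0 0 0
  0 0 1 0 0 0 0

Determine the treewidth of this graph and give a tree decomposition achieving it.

Treewidth 1.
One such decomposition:
Bags: B1 = {a, f}  B2 = {a, c}  B3 = {c, e}  B4 = {c, g}  B5 = {b, c}  B6 = {c, d}
Tree: B1–B2, B2–B3, B2–B4, B3–B5, B5–B6

Each bag holds 2 vertices, so the decomposition has width 1, which upper-bounds the treewidth. Any graph with an edge has treewidth ≥ 1, and G has the edge a–f. Hence tw(G) = 1 exactly.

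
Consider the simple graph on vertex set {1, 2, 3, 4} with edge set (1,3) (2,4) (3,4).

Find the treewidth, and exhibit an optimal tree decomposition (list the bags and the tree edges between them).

Treewidth 1.
Bags: B1 = {3, 4}  B2 = {1, 3}  B3 = {2, 4}
Tree: B1–B2, B1–B3

Each bag holds 2 vertices, so the decomposition has width 1, which upper-bounds the treewidth. Any graph with an edge has treewidth ≥ 1, and G has the edge 3–4. Combining the bounds, tw(G) = 1.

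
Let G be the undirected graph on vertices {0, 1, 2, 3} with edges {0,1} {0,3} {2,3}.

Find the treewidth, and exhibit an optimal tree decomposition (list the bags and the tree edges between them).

Treewidth 1.
Bags: B1 = {2, 3}  B2 = {0, 3}  B3 = {0, 1}
Tree: B1–B2, B2–B3

Every bag has size at most 2, so the width is 2 − 1 = 1 and tw(G) ≤ 1. G has an edge, so its treewidth is at least 1. Therefore the treewidth is 1.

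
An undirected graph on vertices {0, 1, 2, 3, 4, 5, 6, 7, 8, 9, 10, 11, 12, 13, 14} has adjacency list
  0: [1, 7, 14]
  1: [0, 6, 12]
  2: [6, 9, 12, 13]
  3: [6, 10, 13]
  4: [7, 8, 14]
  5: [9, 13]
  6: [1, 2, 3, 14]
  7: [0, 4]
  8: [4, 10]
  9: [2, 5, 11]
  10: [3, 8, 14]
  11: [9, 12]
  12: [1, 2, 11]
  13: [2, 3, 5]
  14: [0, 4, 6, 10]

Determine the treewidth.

A width-3 tree decomposition is:
Bags: B1 = {5, 9, 11, 12}  B2 = {2, 5, 9, 12}  B3 = {2, 5, 12, 13}  B4 = {1, 2, 12, 13}  B5 = {1, 2, 6, 13}  B6 = {1, 3, 6, 13}  B7 = {0, 1, 3, 6}  B8 = {0, 3, 6, 14}  B9 = {0, 3, 10, 14}  B10 = {0, 7, 10, 14}  B11 = {4, 7, 10, 14}  B12 = {4, 7, 8, 10}
Tree: B1–B2, B2–B3, B3–B4, B4–B5, B5–B6, B6–B7, B7–B8, B8–B9, B9–B10, B10–B11, B11–B12
Each bag holds 4 vertices, so the decomposition has width 3, which upper-bounds the treewidth. For the lower bound: the 4 vertex sets {5,9,11}, {12}, {2}, {1,3,6,13} are disjoint, each induces a connected subgraph, and every pair is joined by at least one edge of G. Contracting each set to a single vertex therefore yields K_{4} as a minor, and since treewidth is minor-monotone, tw(G) ≥ tw(K_{4}) = 3. The upper and lower bounds meet at 3, so that is the treewidth.

3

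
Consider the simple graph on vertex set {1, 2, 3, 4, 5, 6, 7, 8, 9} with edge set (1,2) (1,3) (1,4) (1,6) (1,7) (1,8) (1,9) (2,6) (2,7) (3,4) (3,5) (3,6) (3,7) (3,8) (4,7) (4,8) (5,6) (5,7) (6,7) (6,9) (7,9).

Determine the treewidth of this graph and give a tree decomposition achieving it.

Treewidth 3.
One such decomposition:
Bags: B1 = {1, 3, 6, 7}  B2 = {3, 5, 6, 7}  B3 = {1, 6, 7, 9}  B4 = {1, 3, 4, 7}  B5 = {1, 2, 6, 7}  B6 = {1, 3, 4, 8}
Tree: B1–B2, B1–B3, B1–B4, B3–B5, B4–B6

Each bag holds 4 vertices, so the decomposition has width 3, which upper-bounds the treewidth. On the other hand G contains the 4-clique {1, 3, 4, 8}. A clique must lie in a single bag of any decomposition, so no decomposition can have width below 3. Combining the bounds, tw(G) = 3.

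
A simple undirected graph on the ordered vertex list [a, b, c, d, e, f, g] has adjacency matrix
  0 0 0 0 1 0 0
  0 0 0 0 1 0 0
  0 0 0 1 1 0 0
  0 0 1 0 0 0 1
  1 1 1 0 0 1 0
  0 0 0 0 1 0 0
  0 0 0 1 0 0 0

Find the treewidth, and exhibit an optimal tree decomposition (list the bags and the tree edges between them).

Treewidth 1.
One such decomposition:
Bags: B1 = {c, d}  B2 = {d, g}  B3 = {c, e}  B4 = {a, e}  B5 = {e, f}  B6 = {b, e}
Tree: B1–B2, B1–B3, B3–B4, B3–B5, B4–B6

The largest bag has 2 vertices, giving width 1; this decomposition certifies tw(G) ≤ 1. Any graph with an edge has treewidth ≥ 1, and G has the edge c–d. The upper and lower bounds meet at 1, so that is the treewidth.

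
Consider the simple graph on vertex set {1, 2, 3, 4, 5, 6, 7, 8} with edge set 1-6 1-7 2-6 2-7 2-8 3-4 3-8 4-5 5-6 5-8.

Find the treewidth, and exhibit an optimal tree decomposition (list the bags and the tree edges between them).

Treewidth 2.
One such decomposition:
Bags: B1 = {1, 6, 7}  B2 = {2, 6, 7}  B3 = {2, 5, 6}  B4 = {2, 5, 8}  B5 = {4, 5, 8}  B6 = {3, 4, 8}
Tree: B1–B2, B2–B3, B3–B4, B4–B5, B5–B6

Every bag has size at most 3, so the width is 3 − 1 = 2 and tw(G) ≤ 2. For the lower bound, G contains the cycle 1–7–2–6–1, so G is not a forest; only forests have treewidth ≤ 1, hence tw(G) ≥ 2. Therefore the treewidth is 2.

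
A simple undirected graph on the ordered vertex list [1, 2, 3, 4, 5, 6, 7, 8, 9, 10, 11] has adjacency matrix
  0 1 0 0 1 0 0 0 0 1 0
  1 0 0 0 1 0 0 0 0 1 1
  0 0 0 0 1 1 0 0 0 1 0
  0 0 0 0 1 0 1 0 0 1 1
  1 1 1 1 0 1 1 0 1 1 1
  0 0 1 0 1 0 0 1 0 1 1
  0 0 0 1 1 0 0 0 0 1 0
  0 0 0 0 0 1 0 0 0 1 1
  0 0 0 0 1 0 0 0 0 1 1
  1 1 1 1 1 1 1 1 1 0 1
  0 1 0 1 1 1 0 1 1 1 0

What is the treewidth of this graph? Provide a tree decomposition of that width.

The largest bag has 4 vertices, giving width 3; this decomposition certifies tw(G) ≤ 3. On the other hand G contains the 4-clique {6, 8, 10, 11}. A clique must lie in a single bag of any decomposition, so no decomposition can have width below 3. Combining the bounds, tw(G) = 3.

Treewidth 3.
One optimal decomposition is:
Bags: B1 = {5, 6, 10, 11}  B2 = {2, 5, 10, 11}  B3 = {1, 2, 5, 10}  B4 = {4, 5, 10, 11}  B5 = {4, 5, 7, 10}  B6 = {5, 9, 10, 11}  B7 = {3, 5, 6, 10}  B8 = {6, 8, 10, 11}
Tree: B1–B2, B2–B3, B1–B4, B4–B5, B4–B6, B1–B7, B1–B8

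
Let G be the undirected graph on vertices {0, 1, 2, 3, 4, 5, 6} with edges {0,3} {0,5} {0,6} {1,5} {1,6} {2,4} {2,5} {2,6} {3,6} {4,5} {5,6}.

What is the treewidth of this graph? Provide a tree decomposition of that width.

Treewidth 2.
Bags: B1 = {0, 5, 6}  B2 = {2, 5, 6}  B3 = {1, 5, 6}  B4 = {2, 4, 5}  B5 = {0, 3, 6}
Tree: B1–B2, B1–B3, B2–B4, B1–B5

Each bag holds 3 vertices, so the decomposition has width 2, which upper-bounds the treewidth. Conversely, {0, 3, 6} is a clique of size 3, and the vertices of any clique must share a bag in every tree decomposition; so some bag has ≥ 3 vertices and tw(G) ≥ 2. Hence tw(G) = 2 exactly.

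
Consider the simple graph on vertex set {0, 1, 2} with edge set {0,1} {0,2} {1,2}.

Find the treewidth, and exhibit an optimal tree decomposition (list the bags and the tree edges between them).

Treewidth 2.
One optimal decomposition is:
Bags: B1 = {0, 1, 2}
Tree: (single bag)

With just one bag of size 3, the width is 3 − 1 = 2, so tw(G) ≤ 2. Conversely, {0, 1, 2} is a clique of size 3, and the vertices of any clique must share a bag in every tree decomposition; so some bag has ≥ 3 vertices and tw(G) ≥ 2. Hence tw(G) = 2 exactly.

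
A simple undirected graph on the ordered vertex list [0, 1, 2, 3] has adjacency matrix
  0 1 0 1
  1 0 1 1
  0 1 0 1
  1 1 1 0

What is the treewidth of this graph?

A width-2 tree decomposition is:
Bags: B1 = {1, 2, 3}  B2 = {0, 1, 3}
Tree: B1–B2
Every bag has size at most 3, so the width is 3 − 1 = 2 and tw(G) ≤ 2. Conversely, {0, 1, 3} is a clique of size 3, and the vertices of any clique must share a bag in every tree decomposition; so some bag has ≥ 3 vertices and tw(G) ≥ 2. Hence tw(G) = 2 exactly.

2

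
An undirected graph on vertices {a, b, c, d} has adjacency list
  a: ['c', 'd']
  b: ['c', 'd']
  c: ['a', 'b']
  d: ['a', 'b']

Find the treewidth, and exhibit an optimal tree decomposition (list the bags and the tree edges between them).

Treewidth 2.
One such decomposition:
Bags: B1 = {a, b, d}  B2 = {a, b, c}
Tree: B1–B2

The largest bag has 3 vertices, giving width 2; this decomposition certifies tw(G) ≤ 2. For the lower bound, G contains the cycle a–d–b–c–a, so G is not a forest; only forests have treewidth ≤ 1, hence tw(G) ≥ 2. Therefore the treewidth is 2.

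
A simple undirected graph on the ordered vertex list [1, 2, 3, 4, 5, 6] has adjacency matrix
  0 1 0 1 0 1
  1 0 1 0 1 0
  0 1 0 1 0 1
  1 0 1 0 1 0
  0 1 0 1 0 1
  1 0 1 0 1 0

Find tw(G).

3

A width-3 tree decomposition is:
Bags: B1 = {2, 4, 5, 6}  B2 = {2, 3, 4, 6}  B3 = {1, 2, 4, 6}
Tree: B1–B2, B2–B3
The largest bag has 4 vertices, giving width 3; this decomposition certifies tw(G) ≤ 3. For the lower bound: the 4 vertex sets {2,5}, {3,4}, {6}, {1} are disjoint, each induces a connected subgraph, and every pair is joined by at least one edge of G. Contracting each set to a single vertex therefore yields K_{4} as a minor, and since treewidth is minor-monotone, tw(G) ≥ tw(K_{4}) = 3. Therefore the treewidth is 3.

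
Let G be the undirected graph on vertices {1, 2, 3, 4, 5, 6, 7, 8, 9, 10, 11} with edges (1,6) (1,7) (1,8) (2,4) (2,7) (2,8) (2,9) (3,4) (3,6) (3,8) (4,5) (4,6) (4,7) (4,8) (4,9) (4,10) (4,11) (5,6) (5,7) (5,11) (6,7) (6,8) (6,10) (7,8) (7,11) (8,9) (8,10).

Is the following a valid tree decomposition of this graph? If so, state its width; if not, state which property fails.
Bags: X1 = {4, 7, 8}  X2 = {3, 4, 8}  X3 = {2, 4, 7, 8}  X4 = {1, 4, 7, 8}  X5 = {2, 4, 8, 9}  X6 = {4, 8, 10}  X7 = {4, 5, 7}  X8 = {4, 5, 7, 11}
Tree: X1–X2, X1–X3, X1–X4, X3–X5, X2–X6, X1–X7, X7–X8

No — vertex 6 appears in no bag.

A tree decomposition must satisfy three properties: every vertex lies in some bag; for every edge, both endpoints lie together in some bag; and for every vertex, the bags containing it form a connected subtree. Here vertex 6 appears in no bag, so the decomposition is invalid.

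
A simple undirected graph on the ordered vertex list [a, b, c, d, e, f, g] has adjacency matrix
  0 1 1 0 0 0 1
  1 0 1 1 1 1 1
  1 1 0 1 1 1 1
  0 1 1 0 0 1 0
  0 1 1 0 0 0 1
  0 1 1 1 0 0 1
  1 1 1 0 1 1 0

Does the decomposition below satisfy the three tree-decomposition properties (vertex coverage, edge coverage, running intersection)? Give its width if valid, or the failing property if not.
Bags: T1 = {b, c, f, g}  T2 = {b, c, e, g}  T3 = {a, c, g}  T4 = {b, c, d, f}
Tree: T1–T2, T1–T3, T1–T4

A tree decomposition must satisfy three properties: every vertex lies in some bag; for every edge, both endpoints lie together in some bag; and for every vertex, the bags containing it form a connected subtree. Here edge (b,a) lies in no bag, so the decomposition is invalid.

No — edge (b,a) lies in no bag.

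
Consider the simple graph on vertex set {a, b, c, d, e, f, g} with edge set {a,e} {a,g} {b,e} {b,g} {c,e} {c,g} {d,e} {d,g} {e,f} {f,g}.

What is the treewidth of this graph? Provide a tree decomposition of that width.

The largest bag has 3 vertices, giving width 2; this decomposition certifies tw(G) ≤ 2. The edges g–f–e–c–g form a cycle, so G is not a tree and its treewidth is at least 2. The upper and lower bounds meet at 2, so that is the treewidth.

Treewidth 2.
Bags: B1 = {e, f, g}  B2 = {c, e, g}  B3 = {b, e, g}  B4 = {a, e, g}  B5 = {d, e, g}
Tree: B1–B2, B2–B3, B3–B4, B4–B5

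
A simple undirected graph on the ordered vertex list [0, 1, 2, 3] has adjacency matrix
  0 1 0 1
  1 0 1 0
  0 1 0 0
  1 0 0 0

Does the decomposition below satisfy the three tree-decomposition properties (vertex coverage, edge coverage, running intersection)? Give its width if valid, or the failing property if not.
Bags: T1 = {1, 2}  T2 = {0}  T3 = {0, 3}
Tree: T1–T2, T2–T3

No — edge (1,0) lies in no bag.

A tree decomposition must satisfy three properties: every vertex lies in some bag; for every edge, both endpoints lie together in some bag; and for every vertex, the bags containing it form a connected subtree. Here edge (1,0) lies in no bag, so the decomposition is invalid.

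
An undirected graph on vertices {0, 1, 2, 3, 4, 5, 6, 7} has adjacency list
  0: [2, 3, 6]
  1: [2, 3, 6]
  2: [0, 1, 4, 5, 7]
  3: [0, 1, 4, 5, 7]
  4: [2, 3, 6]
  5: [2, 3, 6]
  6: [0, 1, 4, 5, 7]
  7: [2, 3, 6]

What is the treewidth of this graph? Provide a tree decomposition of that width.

Treewidth 3.
One optimal decomposition is:
Bags: B1 = {1, 2, 3, 6}  B2 = {2, 3, 4, 6}  B3 = {2, 3, 6, 7}  B4 = {0, 2, 3, 6}  B5 = {2, 3, 5, 6}
Tree: B1–B2, B2–B3, B3–B4, B4–B5

Each bag holds 4 vertices, so the decomposition has width 3, which upper-bounds the treewidth. For the lower bound: the 4 vertex sets {1,6}, {3,4}, {2}, {7} are disjoint, each induces a connected subgraph, and every pair is joined by at least one edge of G. Contracting each set to a single vertex therefore yields K_{4} as a minor, and since treewidth is minor-monotone, tw(G) ≥ tw(K_{4}) = 3. The upper and lower bounds meet at 3, so that is the treewidth.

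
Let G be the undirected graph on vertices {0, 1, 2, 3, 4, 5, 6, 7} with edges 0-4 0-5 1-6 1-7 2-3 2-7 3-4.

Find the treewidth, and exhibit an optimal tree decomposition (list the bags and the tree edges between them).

Treewidth 1.
One optimal decomposition is:
Bags: B1 = {1, 6}  B2 = {1, 7}  B3 = {2, 7}  B4 = {2, 3}  B5 = {3, 4}  B6 = {0, 4}  B7 = {0, 5}
Tree: B1–B2, B2–B3, B3–B4, B4–B5, B5–B6, B6–B7

Each bag holds 2 vertices, so the decomposition has width 1, which upper-bounds the treewidth. G has an edge, so its treewidth is at least 1. Therefore the treewidth is 1.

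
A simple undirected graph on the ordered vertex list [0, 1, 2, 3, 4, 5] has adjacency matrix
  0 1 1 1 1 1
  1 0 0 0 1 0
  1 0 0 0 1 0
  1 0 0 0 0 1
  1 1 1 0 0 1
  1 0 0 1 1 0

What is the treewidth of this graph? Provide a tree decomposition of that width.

The largest bag has 3 vertices, giving width 2; this decomposition certifies tw(G) ≤ 2. On the other hand G contains the 3-clique {0, 3, 5}. A clique must lie in a single bag of any decomposition, so no decomposition can have width below 2. Hence tw(G) = 2 exactly.

Treewidth 2.
Bags: B1 = {0, 4, 5}  B2 = {0, 2, 4}  B3 = {0, 3, 5}  B4 = {0, 1, 4}
Tree: B1–B2, B1–B3, B2–B4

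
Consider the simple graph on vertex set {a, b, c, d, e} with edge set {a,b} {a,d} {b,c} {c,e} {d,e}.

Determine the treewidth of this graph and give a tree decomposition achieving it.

Treewidth 2.
One optimal decomposition is:
Bags: B1 = {a, b, d}  B2 = {b, d, e}  B3 = {b, c, e}
Tree: B1–B2, B2–B3

The largest bag has 3 vertices, giving width 2; this decomposition certifies tw(G) ≤ 2. The edges b–a–d–e–c–b form a cycle, so G is not a tree and its treewidth is at least 2. Therefore the treewidth is 2.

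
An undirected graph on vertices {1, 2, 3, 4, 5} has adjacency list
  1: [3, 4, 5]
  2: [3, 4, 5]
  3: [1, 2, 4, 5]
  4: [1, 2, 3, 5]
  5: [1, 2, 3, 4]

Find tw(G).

3

A width-3 tree decomposition is:
Bags: B1 = {2, 3, 4, 5}  B2 = {1, 3, 4, 5}
Tree: B1–B2
Every bag has size at most 4, so the width is 4 − 1 = 3 and tw(G) ≤ 3. For the lower bound, the 4 vertices {1, 3, 4, 5} are pairwise adjacent, and any tree decomposition puts a clique entirely inside one bag — forcing width ≥ 3. Therefore the treewidth is 3.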